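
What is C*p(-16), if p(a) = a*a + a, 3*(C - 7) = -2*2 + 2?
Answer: 1520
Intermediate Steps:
C = 19/3 (C = 7 + (-2*2 + 2)/3 = 7 + (-4 + 2)/3 = 7 + (1/3)*(-2) = 7 - 2/3 = 19/3 ≈ 6.3333)
p(a) = a + a**2 (p(a) = a**2 + a = a + a**2)
C*p(-16) = 19*(-16*(1 - 16))/3 = 19*(-16*(-15))/3 = (19/3)*240 = 1520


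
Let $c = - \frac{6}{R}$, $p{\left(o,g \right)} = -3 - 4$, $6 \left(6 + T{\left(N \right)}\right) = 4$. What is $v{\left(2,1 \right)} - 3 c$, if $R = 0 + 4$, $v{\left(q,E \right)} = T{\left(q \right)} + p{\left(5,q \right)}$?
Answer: $- \frac{47}{6} \approx -7.8333$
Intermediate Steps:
$T{\left(N \right)} = - \frac{16}{3}$ ($T{\left(N \right)} = -6 + \frac{1}{6} \cdot 4 = -6 + \frac{2}{3} = - \frac{16}{3}$)
$p{\left(o,g \right)} = -7$ ($p{\left(o,g \right)} = -3 - 4 = -7$)
$v{\left(q,E \right)} = - \frac{37}{3}$ ($v{\left(q,E \right)} = - \frac{16}{3} - 7 = - \frac{37}{3}$)
$R = 4$
$c = - \frac{3}{2}$ ($c = - \frac{6}{4} = \left(-6\right) \frac{1}{4} = - \frac{3}{2} \approx -1.5$)
$v{\left(2,1 \right)} - 3 c = - \frac{37}{3} - - \frac{9}{2} = - \frac{37}{3} + \frac{9}{2} = - \frac{47}{6}$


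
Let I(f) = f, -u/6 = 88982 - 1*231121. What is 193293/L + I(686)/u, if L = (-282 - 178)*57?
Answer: -1445867153/196151820 ≈ -7.3712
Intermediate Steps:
u = 852834 (u = -6*(88982 - 1*231121) = -6*(88982 - 231121) = -6*(-142139) = 852834)
L = -26220 (L = -460*57 = -26220)
193293/L + I(686)/u = 193293/(-26220) + 686/852834 = 193293*(-1/26220) + 686*(1/852834) = -64431/8740 + 343/426417 = -1445867153/196151820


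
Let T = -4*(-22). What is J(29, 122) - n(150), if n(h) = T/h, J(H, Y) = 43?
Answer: 3181/75 ≈ 42.413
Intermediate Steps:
T = 88
n(h) = 88/h
J(29, 122) - n(150) = 43 - 88/150 = 43 - 1*44/75 = 43 - 44/75 = 3181/75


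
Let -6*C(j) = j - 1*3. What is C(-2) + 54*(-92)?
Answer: -29803/6 ≈ -4967.2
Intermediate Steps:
C(j) = 1/2 - j/6 (C(j) = -(j - 1*3)/6 = -(j - 3)/6 = -(-3 + j)/6 = 1/2 - j/6)
C(-2) + 54*(-92) = (1/2 - 1/6*(-2)) + 54*(-92) = (1/2 + 1/3) - 4968 = 5/6 - 4968 = -29803/6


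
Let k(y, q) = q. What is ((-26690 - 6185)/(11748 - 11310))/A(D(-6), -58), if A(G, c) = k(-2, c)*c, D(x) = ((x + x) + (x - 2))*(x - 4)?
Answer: -32875/1473432 ≈ -0.022312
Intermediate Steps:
D(x) = (-4 + x)*(-2 + 3*x) (D(x) = (2*x + (-2 + x))*(-4 + x) = (-2 + 3*x)*(-4 + x) = (-4 + x)*(-2 + 3*x))
A(G, c) = c**2 (A(G, c) = c*c = c**2)
((-26690 - 6185)/(11748 - 11310))/A(D(-6), -58) = ((-26690 - 6185)/(11748 - 11310))/((-58)**2) = -32875/438/3364 = -32875*1/438*(1/3364) = -32875/438*1/3364 = -32875/1473432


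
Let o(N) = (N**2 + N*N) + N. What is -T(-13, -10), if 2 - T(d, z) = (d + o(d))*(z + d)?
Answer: -7178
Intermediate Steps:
o(N) = N + 2*N**2 (o(N) = (N**2 + N**2) + N = 2*N**2 + N = N + 2*N**2)
T(d, z) = 2 - (d + z)*(d + d*(1 + 2*d)) (T(d, z) = 2 - (d + d*(1 + 2*d))*(z + d) = 2 - (d + d*(1 + 2*d))*(d + z) = 2 - (d + z)*(d + d*(1 + 2*d)))
-T(-13, -10) = -(2 - 2*(-13)**2 - 2*(-13)**3 - 2*(-13)*(-10) - 2*(-10)*(-13)**2) = -(2 - 2*169 - 2*(-2197) - 260 - 2*(-10)*169) = -(2 - 338 + 4394 - 260 + 3380) = -1*7178 = -7178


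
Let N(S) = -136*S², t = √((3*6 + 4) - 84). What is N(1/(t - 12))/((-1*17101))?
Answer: 136/(17101*(12 - I*√62)²) ≈ 1.5367e-5 + 3.5415e-5*I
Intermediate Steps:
t = I*√62 (t = √((18 + 4) - 84) = √(22 - 84) = √(-62) = I*√62 ≈ 7.874*I)
N(1/(t - 12))/((-1*17101)) = (-136/(I*√62 - 12)²)/((-1*17101)) = -136/(-12 + I*√62)²/(-17101) = -136/(-12 + I*√62)²*(-1/17101) = 136/(17101*(-12 + I*√62)²)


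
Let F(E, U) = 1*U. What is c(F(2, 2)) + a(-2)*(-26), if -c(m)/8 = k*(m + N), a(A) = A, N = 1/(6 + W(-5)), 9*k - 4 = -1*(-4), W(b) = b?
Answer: 92/3 ≈ 30.667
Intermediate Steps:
k = 8/9 (k = 4/9 + (-1*(-4))/9 = 4/9 + (⅑)*4 = 4/9 + 4/9 = 8/9 ≈ 0.88889)
N = 1 (N = 1/(6 - 5) = 1/1 = 1)
F(E, U) = U
c(m) = -64/9 - 64*m/9 (c(m) = -64*(m + 1)/9 = -64*(1 + m)/9 = -8*(8/9 + 8*m/9) = -64/9 - 64*m/9)
c(F(2, 2)) + a(-2)*(-26) = (-64/9 - 64/9*2) - 2*(-26) = (-64/9 - 128/9) + 52 = -64/3 + 52 = 92/3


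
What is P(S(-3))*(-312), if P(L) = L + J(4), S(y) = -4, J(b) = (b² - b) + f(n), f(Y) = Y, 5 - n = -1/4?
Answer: -4134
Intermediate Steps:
n = 21/4 (n = 5 - (-1)/4 = 5 - 1*(-¼) = 5 + ¼ = 21/4 ≈ 5.2500)
J(b) = 21/4 + b² - b (J(b) = (b² - b) + 21/4 = 21/4 + b² - b)
P(L) = 69/4 + L (P(L) = L + (21/4 + 4² - 1*4) = L + (21/4 + 16 - 4) = L + 69/4 = 69/4 + L)
P(S(-3))*(-312) = (69/4 - 4)*(-312) = (53/4)*(-312) = -4134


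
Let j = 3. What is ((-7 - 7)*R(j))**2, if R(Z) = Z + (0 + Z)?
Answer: 7056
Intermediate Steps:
R(Z) = 2*Z (R(Z) = Z + Z = 2*Z)
((-7 - 7)*R(j))**2 = ((-7 - 7)*(2*3))**2 = (-14*6)**2 = (-84)**2 = 7056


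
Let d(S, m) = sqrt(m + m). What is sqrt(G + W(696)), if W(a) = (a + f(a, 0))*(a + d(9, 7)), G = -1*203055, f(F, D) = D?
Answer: sqrt(281361 + 696*sqrt(14)) ≈ 532.88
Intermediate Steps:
d(S, m) = sqrt(2)*sqrt(m) (d(S, m) = sqrt(2*m) = sqrt(2)*sqrt(m))
G = -203055
W(a) = a*(a + sqrt(14)) (W(a) = (a + 0)*(a + sqrt(2)*sqrt(7)) = a*(a + sqrt(14)))
sqrt(G + W(696)) = sqrt(-203055 + 696*(696 + sqrt(14))) = sqrt(-203055 + (484416 + 696*sqrt(14))) = sqrt(281361 + 696*sqrt(14))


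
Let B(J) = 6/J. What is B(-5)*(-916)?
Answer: 5496/5 ≈ 1099.2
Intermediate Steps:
B(-5)*(-916) = (6/(-5))*(-916) = (6*(-⅕))*(-916) = -6/5*(-916) = 5496/5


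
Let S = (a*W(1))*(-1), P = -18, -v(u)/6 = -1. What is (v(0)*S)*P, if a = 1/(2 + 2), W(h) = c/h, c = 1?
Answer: 27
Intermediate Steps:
v(u) = 6 (v(u) = -6*(-1) = 6)
W(h) = 1/h
a = 1/4 ≈ 0.25000
S = -1/4 (S = ((1/4)/1)*(-1) = ((1/4)*1)*(-1) = (1/4)*(-1) = -1/4 ≈ -0.25000)
(v(0)*S)*P = (6*(-1/4))*(-18) = -3/2*(-18) = 27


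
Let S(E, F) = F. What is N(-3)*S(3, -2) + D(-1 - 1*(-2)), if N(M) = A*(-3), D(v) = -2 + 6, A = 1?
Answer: 10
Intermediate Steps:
D(v) = 4
N(M) = -3 (N(M) = 1*(-3) = -3)
N(-3)*S(3, -2) + D(-1 - 1*(-2)) = -3*(-2) + 4 = 6 + 4 = 10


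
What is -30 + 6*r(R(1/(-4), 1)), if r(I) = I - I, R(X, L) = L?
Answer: -30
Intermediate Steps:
r(I) = 0
-30 + 6*r(R(1/(-4), 1)) = -30 + 6*0 = -30 + 0 = -30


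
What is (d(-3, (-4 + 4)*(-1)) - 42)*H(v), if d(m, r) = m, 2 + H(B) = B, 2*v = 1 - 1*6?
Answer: 405/2 ≈ 202.50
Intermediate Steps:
v = -5/2 (v = (1 - 1*6)/2 = (1 - 6)/2 = (½)*(-5) = -5/2 ≈ -2.5000)
H(B) = -2 + B
(d(-3, (-4 + 4)*(-1)) - 42)*H(v) = (-3 - 42)*(-2 - 5/2) = -45*(-9/2) = 405/2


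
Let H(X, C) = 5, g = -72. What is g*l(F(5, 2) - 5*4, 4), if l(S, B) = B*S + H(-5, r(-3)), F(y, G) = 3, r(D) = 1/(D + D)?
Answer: 4536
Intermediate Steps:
r(D) = 1/(2*D)
l(S, B) = 5 + B*S (l(S, B) = B*S + 5 = 5 + B*S)
g*l(F(5, 2) - 5*4, 4) = -72*(5 + 4*(3 - 5*4)) = -72*(5 + 4*(3 - 20)) = -72*(5 + 4*(-17)) = -72*(5 - 68) = -72*(-63) = 4536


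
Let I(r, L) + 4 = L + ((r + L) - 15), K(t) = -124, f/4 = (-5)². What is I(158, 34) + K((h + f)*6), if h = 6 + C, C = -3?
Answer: 83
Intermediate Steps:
f = 100 (f = 4*(-5)² = 4*25 = 100)
h = 3 (h = 6 - 3 = 3)
I(r, L) = -19 + r + 2*L (I(r, L) = -4 + (L + ((r + L) - 15)) = -4 + (L + ((L + r) - 15)) = -4 + (L + (-15 + L + r)) = -4 + (-15 + r + 2*L) = -19 + r + 2*L)
I(158, 34) + K((h + f)*6) = (-19 + 158 + 2*34) - 124 = (-19 + 158 + 68) - 124 = 207 - 124 = 83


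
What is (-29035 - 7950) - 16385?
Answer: -53370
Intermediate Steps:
(-29035 - 7950) - 16385 = -36985 - 16385 = -53370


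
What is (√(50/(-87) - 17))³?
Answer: -1529*I*√133023/7569 ≈ -73.677*I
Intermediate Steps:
(√(50/(-87) - 17))³ = (√(50*(-1/87) - 17))³ = (√(-50/87 - 17))³ = (√(-1529/87))³ = (I*√133023/87)³ = -1529*I*√133023/7569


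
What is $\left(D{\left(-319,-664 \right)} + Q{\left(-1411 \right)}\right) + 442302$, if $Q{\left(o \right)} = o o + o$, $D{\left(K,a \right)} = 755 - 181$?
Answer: $2432386$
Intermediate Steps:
$D{\left(K,a \right)} = 574$ ($D{\left(K,a \right)} = 755 - 181 = 574$)
$Q{\left(o \right)} = o + o^{2}$ ($Q{\left(o \right)} = o^{2} + o = o + o^{2}$)
$\left(D{\left(-319,-664 \right)} + Q{\left(-1411 \right)}\right) + 442302 = \left(574 - 1411 \left(1 - 1411\right)\right) + 442302 = \left(574 - -1989510\right) + 442302 = \left(574 + 1989510\right) + 442302 = 1990084 + 442302 = 2432386$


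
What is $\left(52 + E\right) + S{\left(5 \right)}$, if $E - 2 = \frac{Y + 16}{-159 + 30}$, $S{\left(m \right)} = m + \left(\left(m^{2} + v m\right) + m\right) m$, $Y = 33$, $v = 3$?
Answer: $\frac{36587}{129} \approx 283.62$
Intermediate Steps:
$S{\left(m \right)} = m + m \left(m^{2} + 4 m\right)$ ($S{\left(m \right)} = m + \left(\left(m^{2} + 3 m\right) + m\right) m = m + \left(m^{2} + 4 m\right) m = m + m \left(m^{2} + 4 m\right)$)
$E = \frac{209}{129}$ ($E = 2 + \frac{33 + 16}{-159 + 30} = 2 + \frac{49}{-129} = 2 + 49 \left(- \frac{1}{129}\right) = 2 - \frac{49}{129} = \frac{209}{129} \approx 1.6202$)
$\left(52 + E\right) + S{\left(5 \right)} = \left(52 + \frac{209}{129}\right) + 5 \left(1 + 5^{2} + 4 \cdot 5\right) = \frac{6917}{129} + 5 \left(1 + 25 + 20\right) = \frac{6917}{129} + 5 \cdot 46 = \frac{6917}{129} + 230 = \frac{36587}{129}$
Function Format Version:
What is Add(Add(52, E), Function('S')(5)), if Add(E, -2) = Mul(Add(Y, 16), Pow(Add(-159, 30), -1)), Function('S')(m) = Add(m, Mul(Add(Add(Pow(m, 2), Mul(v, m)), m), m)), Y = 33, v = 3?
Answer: Rational(36587, 129) ≈ 283.62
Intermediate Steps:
Function('S')(m) = Add(m, Mul(m, Add(Pow(m, 2), Mul(4, m)))) (Function('S')(m) = Add(m, Mul(Add(Add(Pow(m, 2), Mul(3, m)), m), m)) = Add(m, Mul(Add(Pow(m, 2), Mul(4, m)), m)) = Add(m, Mul(m, Add(Pow(m, 2), Mul(4, m)))))
E = Rational(209, 129) (E = Add(2, Mul(Add(33, 16), Pow(Add(-159, 30), -1))) = Add(2, Mul(49, Pow(-129, -1))) = Add(2, Mul(49, Rational(-1, 129))) = Add(2, Rational(-49, 129)) = Rational(209, 129) ≈ 1.6202)
Add(Add(52, E), Function('S')(5)) = Add(Add(52, Rational(209, 129)), Mul(5, Add(1, Pow(5, 2), Mul(4, 5)))) = Add(Rational(6917, 129), Mul(5, Add(1, 25, 20))) = Add(Rational(6917, 129), Mul(5, 46)) = Add(Rational(6917, 129), 230) = Rational(36587, 129)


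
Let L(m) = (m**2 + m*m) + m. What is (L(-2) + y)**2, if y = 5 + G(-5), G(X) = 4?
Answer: 225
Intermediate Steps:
L(m) = m + 2*m**2 (L(m) = (m**2 + m**2) + m = 2*m**2 + m = m + 2*m**2)
y = 9 (y = 5 + 4 = 9)
(L(-2) + y)**2 = (-2*(1 + 2*(-2)) + 9)**2 = (-2*(1 - 4) + 9)**2 = (-2*(-3) + 9)**2 = (6 + 9)**2 = 15**2 = 225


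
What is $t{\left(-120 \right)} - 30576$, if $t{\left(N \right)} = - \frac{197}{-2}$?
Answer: $- \frac{60955}{2} \approx -30478.0$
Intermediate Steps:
$t{\left(N \right)} = \frac{197}{2}$ ($t{\left(N \right)} = \left(-197\right) \left(- \frac{1}{2}\right) = \frac{197}{2}$)
$t{\left(-120 \right)} - 30576 = \frac{197}{2} - 30576 = - \frac{60955}{2}$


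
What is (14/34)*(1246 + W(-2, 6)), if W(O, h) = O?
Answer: 8708/17 ≈ 512.24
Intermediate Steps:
(14/34)*(1246 + W(-2, 6)) = (14/34)*(1246 - 2) = (14*(1/34))*1244 = (7/17)*1244 = 8708/17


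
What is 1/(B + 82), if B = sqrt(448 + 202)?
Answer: 41/3037 - 5*sqrt(26)/6074 ≈ 0.0093028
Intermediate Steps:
B = 5*sqrt(26) (B = sqrt(650) = 5*sqrt(26) ≈ 25.495)
1/(B + 82) = 1/(5*sqrt(26) + 82) = 1/(82 + 5*sqrt(26))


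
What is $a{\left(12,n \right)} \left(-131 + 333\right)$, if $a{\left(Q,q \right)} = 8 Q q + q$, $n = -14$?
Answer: $-274316$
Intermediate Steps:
$a{\left(Q,q \right)} = q + 8 Q q$ ($a{\left(Q,q \right)} = 8 Q q + q = q + 8 Q q$)
$a{\left(12,n \right)} \left(-131 + 333\right) = - 14 \left(1 + 8 \cdot 12\right) \left(-131 + 333\right) = - 14 \left(1 + 96\right) 202 = \left(-14\right) 97 \cdot 202 = \left(-1358\right) 202 = -274316$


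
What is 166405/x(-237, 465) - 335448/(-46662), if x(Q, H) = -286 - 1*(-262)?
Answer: -1292789893/186648 ≈ -6926.4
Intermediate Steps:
x(Q, H) = -24 (x(Q, H) = -286 + 262 = -24)
166405/x(-237, 465) - 335448/(-46662) = 166405/(-24) - 335448/(-46662) = 166405*(-1/24) - 335448*(-1/46662) = -166405/24 + 55908/7777 = -1292789893/186648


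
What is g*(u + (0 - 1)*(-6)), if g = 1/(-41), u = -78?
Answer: 72/41 ≈ 1.7561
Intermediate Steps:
g = -1/41 ≈ -0.024390
g*(u + (0 - 1)*(-6)) = -(-78 + (0 - 1)*(-6))/41 = -(-78 - 1*(-6))/41 = -(-78 + 6)/41 = -1/41*(-72) = 72/41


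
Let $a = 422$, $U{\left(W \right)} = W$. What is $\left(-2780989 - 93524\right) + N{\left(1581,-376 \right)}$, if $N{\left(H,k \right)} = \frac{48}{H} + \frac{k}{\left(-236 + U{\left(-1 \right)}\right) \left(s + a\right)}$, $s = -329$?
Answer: $- \frac{1077071379793}{374697} \approx -2.8745 \cdot 10^{6}$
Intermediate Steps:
$N{\left(H,k \right)} = \frac{48}{H} - \frac{k}{22041}$ ($N{\left(H,k \right)} = \frac{48}{H} + \frac{k}{\left(-236 - 1\right) \left(-329 + 422\right)} = \frac{48}{H} + \frac{k}{\left(-237\right) 93} = \frac{48}{H} + \frac{k}{-22041} = \frac{48}{H} + k \left(- \frac{1}{22041}\right) = \frac{48}{H} - \frac{k}{22041}$)
$\left(-2780989 - 93524\right) + N{\left(1581,-376 \right)} = \left(-2780989 - 93524\right) - \left(- \frac{376}{22041} - \frac{48}{1581}\right) = -2874513 + \left(48 \cdot \frac{1}{1581} + \frac{376}{22041}\right) = -2874513 + \left(\frac{16}{527} + \frac{376}{22041}\right) = -2874513 + \frac{17768}{374697} = - \frac{1077071379793}{374697}$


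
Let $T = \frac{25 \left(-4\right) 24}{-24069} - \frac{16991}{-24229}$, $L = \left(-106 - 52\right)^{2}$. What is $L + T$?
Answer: $\frac{4852889363381}{194389267} \approx 24965.0$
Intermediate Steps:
$L = 24964$ ($L = \left(-158\right)^{2} = 24964$)
$T = \frac{155701993}{194389267}$ ($T = \left(-100\right) 24 \left(- \frac{1}{24069}\right) - - \frac{16991}{24229} = \left(-2400\right) \left(- \frac{1}{24069}\right) + \frac{16991}{24229} = \frac{800}{8023} + \frac{16991}{24229} = \frac{155701993}{194389267} \approx 0.80098$)
$L + T = 24964 + \frac{155701993}{194389267} = \frac{4852889363381}{194389267}$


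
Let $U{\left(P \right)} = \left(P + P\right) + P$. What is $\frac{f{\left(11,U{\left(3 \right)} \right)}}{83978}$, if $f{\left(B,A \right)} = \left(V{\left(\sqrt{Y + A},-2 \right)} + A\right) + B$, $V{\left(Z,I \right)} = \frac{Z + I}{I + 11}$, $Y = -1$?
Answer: $\frac{89}{377901} + \frac{\sqrt{2}}{377901} \approx 0.00023925$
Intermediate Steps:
$U{\left(P \right)} = 3 P$ ($U{\left(P \right)} = 2 P + P = 3 P$)
$V{\left(Z,I \right)} = \frac{I + Z}{11 + I}$
$f{\left(B,A \right)} = - \frac{2}{9} + A + B + \frac{\sqrt{-1 + A}}{9}$ ($f{\left(B,A \right)} = \left(\frac{-2 + \sqrt{-1 + A}}{11 - 2} + A\right) + B = \left(\frac{-2 + \sqrt{-1 + A}}{9} + A\right) + B = \left(\left(- \frac{2}{9} + \frac{\sqrt{-1 + A}}{9}\right) + A\right) + B = \left(- \frac{2}{9} + A + \frac{\sqrt{-1 + A}}{9}\right) + B = - \frac{2}{9} + A + B + \frac{\sqrt{-1 + A}}{9}$)
$\frac{f{\left(11,U{\left(3 \right)} \right)}}{83978} = \frac{- \frac{2}{9} + 3 \cdot 3 + 11 + \frac{\sqrt{-1 + 3 \cdot 3}}{9}}{83978} = \left(- \frac{2}{9} + 9 + 11 + \frac{\sqrt{-1 + 9}}{9}\right) \frac{1}{83978} = \left(- \frac{2}{9} + 9 + 11 + \frac{\sqrt{8}}{9}\right) \frac{1}{83978} = \left(- \frac{2}{9} + 9 + 11 + \frac{2 \sqrt{2}}{9}\right) \frac{1}{83978} = \left(\frac{178}{9} + \frac{2 \sqrt{2}}{9}\right) \frac{1}{83978} = \frac{89}{377901} + \frac{\sqrt{2}}{377901}$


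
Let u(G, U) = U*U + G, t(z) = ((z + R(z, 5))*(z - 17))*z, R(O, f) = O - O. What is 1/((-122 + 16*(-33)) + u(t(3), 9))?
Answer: -1/695 ≈ -0.0014388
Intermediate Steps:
R(O, f) = 0
t(z) = z²*(-17 + z) (t(z) = ((z + 0)*(z - 17))*z = (z*(-17 + z))*z = z²*(-17 + z))
u(G, U) = G + U² (u(G, U) = U² + G = G + U²)
1/((-122 + 16*(-33)) + u(t(3), 9)) = 1/((-122 + 16*(-33)) + (3²*(-17 + 3) + 9²)) = 1/((-122 - 528) + (9*(-14) + 81)) = 1/(-650 + (-126 + 81)) = 1/(-650 - 45) = 1/(-695) = -1/695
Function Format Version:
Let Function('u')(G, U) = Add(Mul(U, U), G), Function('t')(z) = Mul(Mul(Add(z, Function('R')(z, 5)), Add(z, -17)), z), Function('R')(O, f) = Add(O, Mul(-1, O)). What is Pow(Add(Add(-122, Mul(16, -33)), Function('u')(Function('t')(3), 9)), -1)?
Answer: Rational(-1, 695) ≈ -0.0014388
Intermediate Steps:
Function('R')(O, f) = 0
Function('t')(z) = Mul(Pow(z, 2), Add(-17, z)) (Function('t')(z) = Mul(Mul(Add(z, 0), Add(z, -17)), z) = Mul(Mul(z, Add(-17, z)), z) = Mul(Pow(z, 2), Add(-17, z)))
Function('u')(G, U) = Add(G, Pow(U, 2)) (Function('u')(G, U) = Add(Pow(U, 2), G) = Add(G, Pow(U, 2)))
Pow(Add(Add(-122, Mul(16, -33)), Function('u')(Function('t')(3), 9)), -1) = Pow(Add(Add(-122, Mul(16, -33)), Add(Mul(Pow(3, 2), Add(-17, 3)), Pow(9, 2))), -1) = Pow(Add(Add(-122, -528), Add(Mul(9, -14), 81)), -1) = Pow(Add(-650, Add(-126, 81)), -1) = Pow(Add(-650, -45), -1) = Pow(-695, -1) = Rational(-1, 695)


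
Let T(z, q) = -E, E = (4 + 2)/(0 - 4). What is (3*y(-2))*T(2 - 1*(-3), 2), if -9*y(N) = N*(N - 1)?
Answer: -3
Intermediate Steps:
E = -3/2 (E = 6/(-4) = 6*(-1/4) = -3/2 ≈ -1.5000)
T(z, q) = 3/2 (T(z, q) = -1*(-3/2) = 3/2)
y(N) = -N*(-1 + N)/9 (y(N) = -N*(N - 1)/9 = -N*(-1 + N)/9)
(3*y(-2))*T(2 - 1*(-3), 2) = (3*((1/9)*(-2)*(1 - 1*(-2))))*(3/2) = (3*((1/9)*(-2)*(1 + 2)))*(3/2) = (3*((1/9)*(-2)*3))*(3/2) = (3*(-2/3))*(3/2) = -2*3/2 = -3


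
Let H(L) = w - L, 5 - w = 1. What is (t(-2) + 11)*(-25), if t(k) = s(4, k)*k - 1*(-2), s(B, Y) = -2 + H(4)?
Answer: -425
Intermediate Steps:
w = 4 (w = 5 - 1*1 = 5 - 1 = 4)
H(L) = 4 - L
s(B, Y) = -2 (s(B, Y) = -2 + (4 - 1*4) = -2 + (4 - 4) = -2 + 0 = -2)
t(k) = 2 - 2*k (t(k) = -2*k - 1*(-2) = -2*k + 2 = 2 - 2*k)
(t(-2) + 11)*(-25) = ((2 - 2*(-2)) + 11)*(-25) = ((2 + 4) + 11)*(-25) = (6 + 11)*(-25) = 17*(-25) = -425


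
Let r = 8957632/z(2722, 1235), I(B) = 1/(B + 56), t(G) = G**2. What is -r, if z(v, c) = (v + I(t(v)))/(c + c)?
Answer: -163934248474713600/20168223481 ≈ -8.1283e+6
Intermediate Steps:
I(B) = 1/(56 + B)
z(v, c) = (v + 1/(56 + v**2))/(2*c) (z(v, c) = (v + 1/(56 + v**2))/(c + c) = (v + 1/(56 + v**2))/((2*c)) = (v + 1/(56 + v**2))*(1/(2*c)) = (v + 1/(56 + v**2))/(2*c))
r = 163934248474713600/20168223481 (r = 8957632/(((1/2)*(1 + 2722*(56 + 2722**2))/(1235*(56 + 2722**2)))) = 8957632/(((1/2)*(1/1235)*(1 + 2722*(56 + 7409284))/(56 + 7409284))) = 8957632/(((1/2)*(1/1235)*(1 + 2722*7409340)/7409340)) = 8957632/(((1/2)*(1/1235)*(1/7409340)*(1 + 20168223480))) = 8957632/(((1/2)*(1/1235)*(1/7409340)*20168223481)) = 8957632/(20168223481/18301069800) = 8957632*(18301069800/20168223481) = 163934248474713600/20168223481 ≈ 8.1283e+6)
-r = -1*163934248474713600/20168223481 = -163934248474713600/20168223481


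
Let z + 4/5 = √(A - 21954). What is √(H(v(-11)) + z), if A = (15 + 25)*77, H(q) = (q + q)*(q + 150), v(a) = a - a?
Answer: √(-20 + 25*I*√18874)/5 ≈ 8.2639 + 8.3122*I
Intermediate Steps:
v(a) = 0
H(q) = 2*q*(150 + q) (H(q) = (2*q)*(150 + q) = 2*q*(150 + q))
A = 3080 (A = 40*77 = 3080)
z = -⅘ + I*√18874 (z = -⅘ + √(3080 - 21954) = -⅘ + √(-18874) = -⅘ + I*√18874 ≈ -0.8 + 137.38*I)
√(H(v(-11)) + z) = √(2*0*(150 + 0) + (-⅘ + I*√18874)) = √(2*0*150 + (-⅘ + I*√18874)) = √(0 + (-⅘ + I*√18874)) = √(-⅘ + I*√18874)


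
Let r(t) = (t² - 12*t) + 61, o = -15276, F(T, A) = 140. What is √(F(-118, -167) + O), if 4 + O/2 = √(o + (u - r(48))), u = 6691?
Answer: √(132 + 2*I*√10374) ≈ 13.688 + 7.4409*I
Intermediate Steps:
r(t) = 61 + t² - 12*t
O = -8 + 2*I*√10374 (O = -8 + 2*√(-15276 + (6691 - (61 + 48² - 12*48))) = -8 + 2*√(-15276 + (6691 - (61 + 2304 - 576))) = -8 + 2*√(-15276 + (6691 - 1*1789)) = -8 + 2*√(-15276 + (6691 - 1789)) = -8 + 2*√(-15276 + 4902) = -8 + 2*√(-10374) = -8 + 2*(I*√10374) = -8 + 2*I*√10374 ≈ -8.0 + 203.71*I)
√(F(-118, -167) + O) = √(140 + (-8 + 2*I*√10374)) = √(132 + 2*I*√10374)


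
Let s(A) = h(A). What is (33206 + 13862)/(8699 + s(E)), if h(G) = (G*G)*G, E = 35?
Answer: 23534/25787 ≈ 0.91263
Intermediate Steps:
h(G) = G³ (h(G) = G²*G = G³)
s(A) = A³
(33206 + 13862)/(8699 + s(E)) = (33206 + 13862)/(8699 + 35³) = 47068/(8699 + 42875) = 47068/51574 = 47068*(1/51574) = 23534/25787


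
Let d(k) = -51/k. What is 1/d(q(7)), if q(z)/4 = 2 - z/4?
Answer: -1/51 ≈ -0.019608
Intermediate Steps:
q(z) = 8 - z (q(z) = 4*(2 - z/4) = 8 - z)
1/d(q(7)) = 1/(-51/(8 - 1*7)) = 1/(-51/(8 - 7)) = 1/(-51/1) = 1/(-51*1) = 1/(-51) = -1/51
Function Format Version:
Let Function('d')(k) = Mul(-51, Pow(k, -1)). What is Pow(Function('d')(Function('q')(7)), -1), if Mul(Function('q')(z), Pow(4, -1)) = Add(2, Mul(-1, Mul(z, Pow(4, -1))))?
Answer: Rational(-1, 51) ≈ -0.019608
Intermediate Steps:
Function('q')(z) = Add(8, Mul(-1, z)) (Function('q')(z) = Mul(4, Add(2, Mul(-1, Mul(z, Pow(4, -1))))) = Mul(4, Add(2, Mul(-1, Mul(z, Rational(1, 4))))) = Mul(4, Add(2, Mul(-1, Mul(Rational(1, 4), z)))) = Mul(4, Add(2, Mul(Rational(-1, 4), z))) = Add(8, Mul(-1, z)))
Pow(Function('d')(Function('q')(7)), -1) = Pow(Mul(-51, Pow(Add(8, Mul(-1, 7)), -1)), -1) = Pow(Mul(-51, Pow(Add(8, -7), -1)), -1) = Pow(Mul(-51, Pow(1, -1)), -1) = Pow(Mul(-51, 1), -1) = Pow(-51, -1) = Rational(-1, 51)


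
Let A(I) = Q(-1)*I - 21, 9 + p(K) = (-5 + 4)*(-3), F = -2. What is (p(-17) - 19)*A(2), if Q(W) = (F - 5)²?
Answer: -1925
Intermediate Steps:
p(K) = -6 (p(K) = -9 + (-5 + 4)*(-3) = -9 - 1*(-3) = -9 + 3 = -6)
Q(W) = 49 (Q(W) = (-2 - 5)² = (-7)² = 49)
A(I) = -21 + 49*I (A(I) = 49*I - 21 = -21 + 49*I)
(p(-17) - 19)*A(2) = (-6 - 19)*(-21 + 49*2) = -25*(-21 + 98) = -25*77 = -1925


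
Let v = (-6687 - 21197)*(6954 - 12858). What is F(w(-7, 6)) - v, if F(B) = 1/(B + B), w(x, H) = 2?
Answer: -658508543/4 ≈ -1.6463e+8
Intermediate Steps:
v = 164627136 (v = -27884*(-5904) = 164627136)
F(B) = 1/(2*B)
F(w(-7, 6)) - v = (½)/2 - 1*164627136 = (½)*(½) - 164627136 = ¼ - 164627136 = -658508543/4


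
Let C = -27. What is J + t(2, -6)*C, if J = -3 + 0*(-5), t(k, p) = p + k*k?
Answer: 51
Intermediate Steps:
t(k, p) = p + k**2
J = -3 (J = -3 + 0 = -3)
J + t(2, -6)*C = -3 + (-6 + 2**2)*(-27) = -3 + (-6 + 4)*(-27) = -3 - 2*(-27) = -3 + 54 = 51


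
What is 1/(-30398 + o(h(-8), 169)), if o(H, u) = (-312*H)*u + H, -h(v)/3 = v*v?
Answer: 1/10093186 ≈ 9.9077e-8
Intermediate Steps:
h(v) = -3*v**2 (h(v) = -3*v*v = -3*v**2)
o(H, u) = H - 312*H*u (o(H, u) = -312*H*u + H = H - 312*H*u)
1/(-30398 + o(h(-8), 169)) = 1/(-30398 + (-3*(-8)**2)*(1 - 312*169)) = 1/(-30398 + (-3*64)*(1 - 52728)) = 1/(-30398 - 192*(-52727)) = 1/(-30398 + 10123584) = 1/10093186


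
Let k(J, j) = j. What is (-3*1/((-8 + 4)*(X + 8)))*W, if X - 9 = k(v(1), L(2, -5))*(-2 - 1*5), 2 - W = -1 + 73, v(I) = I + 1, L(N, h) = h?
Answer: -105/104 ≈ -1.0096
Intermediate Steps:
v(I) = 1 + I
W = -70 (W = 2 - (-1 + 73) = 2 - 1*72 = 2 - 72 = -70)
X = 44 (X = 9 - 5*(-2 - 1*5) = 9 - 5*(-2 - 5) = 9 - 5*(-7) = 9 + 35 = 44)
(-3*1/((-8 + 4)*(X + 8)))*W = -3*1/((-8 + 4)*(44 + 8))*(-70) = -3/(52*(-4))*(-70) = -3/(-208)*(-70) = -3*(-1/208)*(-70) = (3/208)*(-70) = -105/104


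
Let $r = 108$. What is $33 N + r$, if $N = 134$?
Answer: $4530$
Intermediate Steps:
$33 N + r = 33 \cdot 134 + 108 = 4422 + 108 = 4530$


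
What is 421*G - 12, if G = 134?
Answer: 56402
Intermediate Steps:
421*G - 12 = 421*134 - 12 = 56414 - 12 = 56402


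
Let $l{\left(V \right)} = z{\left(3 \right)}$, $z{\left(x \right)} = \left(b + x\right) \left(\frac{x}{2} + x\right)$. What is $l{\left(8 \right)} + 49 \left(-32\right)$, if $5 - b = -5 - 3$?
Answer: $-1496$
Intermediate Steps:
$b = 13$ ($b = 5 - \left(-5 - 3\right) = 5 - -8 = 5 + 8 = 13$)
$z{\left(x \right)} = \frac{3 x \left(13 + x\right)}{2}$ ($z{\left(x \right)} = \left(13 + x\right) \left(\frac{x}{2} + x\right) = \left(13 + x\right) \frac{3 x}{2} = \frac{3 x \left(13 + x\right)}{2}$)
$l{\left(V \right)} = 72$ ($l{\left(V \right)} = \frac{3}{2} \cdot 3 \left(13 + 3\right) = \frac{3}{2} \cdot 3 \cdot 16 = 72$)
$l{\left(8 \right)} + 49 \left(-32\right) = 72 + 49 \left(-32\right) = 72 - 1568 = -1496$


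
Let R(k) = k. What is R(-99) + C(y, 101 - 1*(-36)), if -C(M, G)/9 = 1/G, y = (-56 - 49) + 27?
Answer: -13572/137 ≈ -99.066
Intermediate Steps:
y = -78 (y = -105 + 27 = -78)
C(M, G) = -9/G
R(-99) + C(y, 101 - 1*(-36)) = -99 - 9/(101 - 1*(-36)) = -99 - 9/(101 + 36) = -99 - 9/137 = -13572/137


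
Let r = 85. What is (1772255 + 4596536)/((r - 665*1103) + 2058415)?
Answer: 578981/120455 ≈ 4.8066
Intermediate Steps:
(1772255 + 4596536)/((r - 665*1103) + 2058415) = (1772255 + 4596536)/((85 - 665*1103) + 2058415) = 6368791/((85 - 733495) + 2058415) = 6368791/(-733410 + 2058415) = 6368791/1325005 = 6368791*(1/1325005) = 578981/120455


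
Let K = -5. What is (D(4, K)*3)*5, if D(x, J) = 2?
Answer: 30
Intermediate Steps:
(D(4, K)*3)*5 = (2*3)*5 = 6*5 = 30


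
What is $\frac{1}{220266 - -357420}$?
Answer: $\frac{1}{577686} \approx 1.731 \cdot 10^{-6}$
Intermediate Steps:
$\frac{1}{220266 - -357420} = \frac{1}{220266 + 357420} = \frac{1}{577686}$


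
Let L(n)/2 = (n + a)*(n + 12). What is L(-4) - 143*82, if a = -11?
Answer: -11966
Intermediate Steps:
L(n) = 2*(-11 + n)*(12 + n) (L(n) = 2*((n - 11)*(n + 12)) = 2*((-11 + n)*(12 + n)) = 2*(-11 + n)*(12 + n))
L(-4) - 143*82 = (-264 + 2*(-4) + 2*(-4)²) - 143*82 = (-264 - 8 + 2*16) - 11726 = (-264 - 8 + 32) - 11726 = -240 - 11726 = -11966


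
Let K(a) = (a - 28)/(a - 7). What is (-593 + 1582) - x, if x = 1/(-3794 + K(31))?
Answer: 30017147/30351 ≈ 989.00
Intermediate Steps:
K(a) = (-28 + a)/(-7 + a)
x = -8/30351 (x = 1/(-3794 + (-28 + 31)/(-7 + 31)) = 1/(-3794 + 3/24) = 1/(-3794 + (1/24)*3) = 1/(-3794 + 1/8) = 1/(-30351/8) = -8/30351 ≈ -0.00026358)
(-593 + 1582) - x = (-593 + 1582) - 1*(-8/30351) = 989 + 8/30351 = 30017147/30351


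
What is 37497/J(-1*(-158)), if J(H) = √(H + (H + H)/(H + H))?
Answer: 12499*√159/53 ≈ 2973.7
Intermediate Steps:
J(H) = √(1 + H) (J(H) = √(H + (2*H)/((2*H))) = √(H + (2*H)*(1/(2*H))) = √(H + 1) = √(1 + H))
37497/J(-1*(-158)) = 37497/(√(1 - 1*(-158))) = 37497/(√(1 + 158)) = 37497/(√159) = 37497*(√159/159) = 12499*√159/53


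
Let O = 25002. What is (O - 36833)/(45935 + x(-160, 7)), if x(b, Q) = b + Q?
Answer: -11831/45782 ≈ -0.25842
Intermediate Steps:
x(b, Q) = Q + b
(O - 36833)/(45935 + x(-160, 7)) = (25002 - 36833)/(45935 + (7 - 160)) = -11831/(45935 - 153) = -11831/45782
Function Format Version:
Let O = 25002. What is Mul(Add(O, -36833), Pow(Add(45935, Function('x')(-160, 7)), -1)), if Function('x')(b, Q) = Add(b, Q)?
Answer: Rational(-11831, 45782) ≈ -0.25842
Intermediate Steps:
Function('x')(b, Q) = Add(Q, b)
Mul(Add(O, -36833), Pow(Add(45935, Function('x')(-160, 7)), -1)) = Mul(Add(25002, -36833), Pow(Add(45935, Add(7, -160)), -1)) = Mul(-11831, Pow(Add(45935, -153), -1)) = Mul(-11831, Pow(45782, -1)) = Mul(-11831, Rational(1, 45782)) = Rational(-11831, 45782)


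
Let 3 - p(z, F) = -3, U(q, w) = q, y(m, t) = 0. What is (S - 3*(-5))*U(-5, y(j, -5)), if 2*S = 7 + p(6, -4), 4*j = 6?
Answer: -215/2 ≈ -107.50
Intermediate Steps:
j = 3/2 (j = (¼)*6 = 3/2 ≈ 1.5000)
p(z, F) = 6 (p(z, F) = 3 - 1*(-3) = 3 + 3 = 6)
S = 13/2 (S = (7 + 6)/2 = (½)*13 = 13/2 ≈ 6.5000)
(S - 3*(-5))*U(-5, y(j, -5)) = (13/2 - 3*(-5))*(-5) = (13/2 + 15)*(-5) = (43/2)*(-5) = -215/2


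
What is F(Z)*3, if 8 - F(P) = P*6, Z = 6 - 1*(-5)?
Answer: -174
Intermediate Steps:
Z = 11 (Z = 6 + 5 = 11)
F(P) = 8 - 6*P (F(P) = 8 - P*6 = 8 - 6*P)
F(Z)*3 = (8 - 6*11)*3 = (8 - 66)*3 = -58*3 = -174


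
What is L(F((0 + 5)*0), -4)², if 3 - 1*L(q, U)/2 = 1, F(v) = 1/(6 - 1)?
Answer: 16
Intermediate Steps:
F(v) = ⅕ (F(v) = 1/5 = ⅕)
L(q, U) = 4 (L(q, U) = 6 - 2*1 = 6 - 2 = 4)
L(F((0 + 5)*0), -4)² = 4² = 16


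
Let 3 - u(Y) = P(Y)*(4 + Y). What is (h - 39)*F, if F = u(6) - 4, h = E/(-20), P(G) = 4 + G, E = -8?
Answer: 19493/5 ≈ 3898.6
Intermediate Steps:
h = 2/5 (h = -8/(-20) = -8*(-1/20) = 2/5 ≈ 0.40000)
u(Y) = 3 - (4 + Y)**2 (u(Y) = 3 - (4 + Y)*(4 + Y) = 3 - (4 + Y)**2)
F = -101 (F = (-13 - 1*6**2 - 8*6) - 4 = (-13 - 1*36 - 48) - 4 = (-13 - 36 - 48) - 4 = -97 - 4 = -101)
(h - 39)*F = (2/5 - 39)*(-101) = -193/5*(-101) = 19493/5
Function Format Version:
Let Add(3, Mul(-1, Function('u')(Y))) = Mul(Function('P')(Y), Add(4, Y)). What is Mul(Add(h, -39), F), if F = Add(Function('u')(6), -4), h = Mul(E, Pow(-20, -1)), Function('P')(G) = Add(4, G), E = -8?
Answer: Rational(19493, 5) ≈ 3898.6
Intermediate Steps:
h = Rational(2, 5) (h = Mul(-8, Pow(-20, -1)) = Mul(-8, Rational(-1, 20)) = Rational(2, 5) ≈ 0.40000)
Function('u')(Y) = Add(3, Mul(-1, Pow(Add(4, Y), 2))) (Function('u')(Y) = Add(3, Mul(-1, Mul(Add(4, Y), Add(4, Y)))) = Add(3, Mul(-1, Pow(Add(4, Y), 2))))
F = -101 (F = Add(Add(-13, Mul(-1, Pow(6, 2)), Mul(-8, 6)), -4) = Add(Add(-13, Mul(-1, 36), -48), -4) = Add(Add(-13, -36, -48), -4) = Add(-97, -4) = -101)
Mul(Add(h, -39), F) = Mul(Add(Rational(2, 5), -39), -101) = Mul(Rational(-193, 5), -101) = Rational(19493, 5)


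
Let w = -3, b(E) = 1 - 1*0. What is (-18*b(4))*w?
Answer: 54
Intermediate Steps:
b(E) = 1 (b(E) = 1 + 0 = 1)
(-18*b(4))*w = -18*1*(-3) = -18*(-3) = 54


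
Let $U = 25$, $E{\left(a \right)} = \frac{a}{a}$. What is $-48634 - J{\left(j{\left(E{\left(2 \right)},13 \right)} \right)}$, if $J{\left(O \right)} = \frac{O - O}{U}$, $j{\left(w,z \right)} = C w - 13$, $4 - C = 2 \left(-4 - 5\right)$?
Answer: $-48634$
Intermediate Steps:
$C = 22$ ($C = 4 - 2 \left(-4 - 5\right) = 4 - 2 \left(-9\right) = 4 - -18 = 4 + 18 = 22$)
$E{\left(a \right)} = 1$
$j{\left(w,z \right)} = -13 + 22 w$ ($j{\left(w,z \right)} = 22 w - 13 = -13 + 22 w$)
$J{\left(O \right)} = 0$ ($J{\left(O \right)} = \frac{O - O}{25} = 0 \cdot \frac{1}{25} = 0$)
$-48634 - J{\left(j{\left(E{\left(2 \right)},13 \right)} \right)} = -48634 - 0 = -48634 + 0 = -48634$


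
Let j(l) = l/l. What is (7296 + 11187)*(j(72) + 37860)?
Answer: 699784863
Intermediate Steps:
j(l) = 1
(7296 + 11187)*(j(72) + 37860) = (7296 + 11187)*(1 + 37860) = 18483*37861 = 699784863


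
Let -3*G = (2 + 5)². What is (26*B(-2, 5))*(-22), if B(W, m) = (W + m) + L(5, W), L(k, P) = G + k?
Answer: 14300/3 ≈ 4766.7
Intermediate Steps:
G = -49/3 (G = -(2 + 5)²/3 = -⅓*7² = -⅓*49 = -49/3 ≈ -16.333)
L(k, P) = -49/3 + k
B(W, m) = -34/3 + W + m (B(W, m) = (W + m) + (-49/3 + 5) = (W + m) - 34/3 = -34/3 + W + m)
(26*B(-2, 5))*(-22) = (26*(-34/3 - 2 + 5))*(-22) = (26*(-25/3))*(-22) = -650/3*(-22) = 14300/3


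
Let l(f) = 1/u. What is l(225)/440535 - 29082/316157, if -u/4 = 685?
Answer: -35103890819957/381622333746300 ≈ -0.091986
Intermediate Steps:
u = -2740 (u = -4*685 = -2740)
l(f) = -1/2740 (l(f) = 1/(-2740) = -1/2740)
l(225)/440535 - 29082/316157 = -1/2740/440535 - 29082/316157 = -1/2740*1/440535 - 29082*1/316157 = -1/1207065900 - 29082/316157 = -35103890819957/381622333746300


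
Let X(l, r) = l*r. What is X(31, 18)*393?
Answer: 219294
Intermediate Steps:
X(31, 18)*393 = (31*18)*393 = 558*393 = 219294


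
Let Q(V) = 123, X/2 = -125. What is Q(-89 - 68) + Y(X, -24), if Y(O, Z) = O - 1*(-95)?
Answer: -32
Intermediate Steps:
X = -250 (X = 2*(-125) = -250)
Y(O, Z) = 95 + O (Y(O, Z) = O + 95 = 95 + O)
Q(-89 - 68) + Y(X, -24) = 123 + (95 - 250) = 123 - 155 = -32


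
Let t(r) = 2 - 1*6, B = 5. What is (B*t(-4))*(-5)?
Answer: 100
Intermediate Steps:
t(r) = -4 (t(r) = 2 - 6 = -4)
(B*t(-4))*(-5) = (5*(-4))*(-5) = -20*(-5) = 100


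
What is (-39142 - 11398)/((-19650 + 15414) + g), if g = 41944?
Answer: -12635/9427 ≈ -1.3403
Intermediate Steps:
(-39142 - 11398)/((-19650 + 15414) + g) = (-39142 - 11398)/((-19650 + 15414) + 41944) = -50540/(-4236 + 41944) = -50540/37708 = -50540*1/37708 = -12635/9427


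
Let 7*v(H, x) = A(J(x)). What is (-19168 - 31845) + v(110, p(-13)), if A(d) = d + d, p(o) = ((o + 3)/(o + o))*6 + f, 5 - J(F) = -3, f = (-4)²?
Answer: -357075/7 ≈ -51011.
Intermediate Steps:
f = 16
J(F) = 8 (J(F) = 5 - 1*(-3) = 5 + 3 = 8)
p(o) = 16 + 3*(3 + o)/o (p(o) = ((o + 3)/(o + o))*6 + 16 = ((3 + o)/((2*o)))*6 + 16 = ((3 + o)*(1/(2*o)))*6 + 16 = ((3 + o)/(2*o))*6 + 16 = 3*(3 + o)/o + 16 = 16 + 3*(3 + o)/o)
A(d) = 2*d
v(H, x) = 16/7 (v(H, x) = (2*8)/7 = (⅐)*16 = 16/7)
(-19168 - 31845) + v(110, p(-13)) = (-19168 - 31845) + 16/7 = -51013 + 16/7 = -357075/7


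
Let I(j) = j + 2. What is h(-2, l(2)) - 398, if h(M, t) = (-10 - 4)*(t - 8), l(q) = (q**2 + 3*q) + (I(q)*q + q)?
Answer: -566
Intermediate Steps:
I(j) = 2 + j
l(q) = q**2 + 4*q + q*(2 + q) (l(q) = (q**2 + 3*q) + ((2 + q)*q + q) = (q**2 + 3*q) + (q*(2 + q) + q) = (q**2 + 3*q) + (q + q*(2 + q)) = q**2 + 4*q + q*(2 + q))
h(M, t) = 112 - 14*t (h(M, t) = -14*(-8 + t) = 112 - 14*t)
h(-2, l(2)) - 398 = (112 - 28*2*(3 + 2)) - 398 = (112 - 28*2*5) - 398 = (112 - 14*20) - 398 = (112 - 280) - 398 = -168 - 398 = -566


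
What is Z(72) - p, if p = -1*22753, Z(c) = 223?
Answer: 22976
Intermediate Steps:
p = -22753
Z(72) - p = 223 - 1*(-22753) = 223 + 22753 = 22976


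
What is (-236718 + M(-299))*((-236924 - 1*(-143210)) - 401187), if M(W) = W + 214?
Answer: 117194041503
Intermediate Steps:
M(W) = 214 + W
(-236718 + M(-299))*((-236924 - 1*(-143210)) - 401187) = (-236718 + (214 - 299))*((-236924 - 1*(-143210)) - 401187) = (-236718 - 85)*((-236924 + 143210) - 401187) = -236803*(-93714 - 401187) = -236803*(-494901) = 117194041503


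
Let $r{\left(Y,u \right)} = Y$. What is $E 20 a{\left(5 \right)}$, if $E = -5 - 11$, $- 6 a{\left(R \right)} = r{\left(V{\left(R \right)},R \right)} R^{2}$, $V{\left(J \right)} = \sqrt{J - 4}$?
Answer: $\frac{4000}{3} \approx 1333.3$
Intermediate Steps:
$V{\left(J \right)} = \sqrt{-4 + J}$
$a{\left(R \right)} = - \frac{R^{2} \sqrt{-4 + R}}{6}$ ($a{\left(R \right)} = - \frac{\sqrt{-4 + R} R^{2}}{6} = - \frac{R^{2} \sqrt{-4 + R}}{6}$)
$E = -16$ ($E = -5 - 11 = -16$)
$E 20 a{\left(5 \right)} = \left(-16\right) 20 \left(- \frac{5^{2} \sqrt{-4 + 5}}{6}\right) = - 320 \left(\left(- \frac{1}{6}\right) 25 \sqrt{1}\right) = - 320 \left(\left(- \frac{1}{6}\right) 25 \cdot 1\right) = \left(-320\right) \left(- \frac{25}{6}\right) = \frac{4000}{3}$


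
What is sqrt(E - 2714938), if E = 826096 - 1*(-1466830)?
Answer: 2*I*sqrt(105503) ≈ 649.63*I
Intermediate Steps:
E = 2292926 (E = 826096 + 1466830 = 2292926)
sqrt(E - 2714938) = sqrt(2292926 - 2714938) = sqrt(-422012) = 2*I*sqrt(105503)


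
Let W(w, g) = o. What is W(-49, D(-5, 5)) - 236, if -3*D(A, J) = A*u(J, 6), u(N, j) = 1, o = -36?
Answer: -272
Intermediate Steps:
D(A, J) = -A/3
W(w, g) = -36
W(-49, D(-5, 5)) - 236 = -36 - 236 = -272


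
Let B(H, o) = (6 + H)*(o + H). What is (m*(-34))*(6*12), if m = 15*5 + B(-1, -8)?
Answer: -73440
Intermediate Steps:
B(H, o) = (6 + H)*(H + o)
m = 30 (m = 15*5 + ((-1)² + 6*(-1) + 6*(-8) - 1*(-8)) = 75 + (1 - 6 - 48 + 8) = 75 - 45 = 30)
(m*(-34))*(6*12) = (30*(-34))*(6*12) = -1020*72 = -73440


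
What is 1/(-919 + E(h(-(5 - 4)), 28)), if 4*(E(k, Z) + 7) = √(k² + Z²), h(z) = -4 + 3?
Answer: -14816/13718831 - 4*√785/13718831 ≈ -0.0010881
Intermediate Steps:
h(z) = -1
E(k, Z) = -7 + √(Z² + k²)/4 (E(k, Z) = -7 + √(k² + Z²)/4 = -7 + √(Z² + k²)/4)
1/(-919 + E(h(-(5 - 4)), 28)) = 1/(-919 + (-7 + √(28² + (-1)²)/4)) = 1/(-919 + (-7 + √(784 + 1)/4)) = 1/(-919 + (-7 + √785/4)) = 1/(-926 + √785/4)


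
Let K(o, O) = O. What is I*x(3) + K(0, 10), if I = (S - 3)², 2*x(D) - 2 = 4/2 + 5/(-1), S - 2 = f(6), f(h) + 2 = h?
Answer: 11/2 ≈ 5.5000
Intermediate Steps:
f(h) = -2 + h
S = 6 (S = 2 + (-2 + 6) = 2 + 4 = 6)
x(D) = -½ (x(D) = 1 + (4/2 + 5/(-1))/2 = 1 + (4*(½) + 5*(-1))/2 = 1 + (2 - 5)/2 = 1 + (½)*(-3) = 1 - 3/2 = -½)
I = 9 (I = (6 - 3)² = 3² = 9)
I*x(3) + K(0, 10) = 9*(-½) + 10 = -9/2 + 10 = 11/2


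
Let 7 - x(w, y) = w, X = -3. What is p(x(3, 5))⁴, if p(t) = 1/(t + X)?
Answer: 1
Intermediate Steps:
x(w, y) = 7 - w
p(t) = 1/(-3 + t) (p(t) = 1/(t - 3) = 1/(-3 + t))
p(x(3, 5))⁴ = (1/(-3 + (7 - 1*3)))⁴ = (1/(-3 + (7 - 3)))⁴ = (1/(-3 + 4))⁴ = (1/1)⁴ = 1⁴ = 1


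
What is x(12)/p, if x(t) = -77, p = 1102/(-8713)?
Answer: 670901/1102 ≈ 608.80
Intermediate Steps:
p = -1102/8713 (p = 1102*(-1/8713) = -1102/8713 ≈ -0.12648)
x(12)/p = -77/(-1102/8713) = -77*(-8713/1102) = 670901/1102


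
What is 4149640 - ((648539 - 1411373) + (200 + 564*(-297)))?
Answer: 5079782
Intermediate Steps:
4149640 - ((648539 - 1411373) + (200 + 564*(-297))) = 4149640 - (-762834 + (200 - 167508)) = 4149640 - (-762834 - 167308) = 4149640 - 1*(-930142) = 4149640 + 930142 = 5079782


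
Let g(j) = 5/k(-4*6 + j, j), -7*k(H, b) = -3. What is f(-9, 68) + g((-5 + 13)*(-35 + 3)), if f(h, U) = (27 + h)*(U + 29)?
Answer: 5273/3 ≈ 1757.7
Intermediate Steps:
f(h, U) = (27 + h)*(29 + U)
k(H, b) = 3/7 (k(H, b) = -1/7*(-3) = 3/7)
g(j) = 35/3 (g(j) = 5/(3/7) = 5*(7/3) = 35/3)
f(-9, 68) + g((-5 + 13)*(-35 + 3)) = (783 + 27*68 + 29*(-9) + 68*(-9)) + 35/3 = (783 + 1836 - 261 - 612) + 35/3 = 1746 + 35/3 = 5273/3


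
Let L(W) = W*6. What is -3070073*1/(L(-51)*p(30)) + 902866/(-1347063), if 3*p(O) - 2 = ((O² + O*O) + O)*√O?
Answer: -90789324648685/135335373032748 + 936372265*√30/1707938932 ≈ 2.3320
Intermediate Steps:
L(W) = 6*W
p(O) = ⅔ + √O*(O + 2*O²)/3 (p(O) = ⅔ + (((O² + O*O) + O)*√O)/3 = ⅔ + (((O² + O²) + O)*√O)/3 = ⅔ + ((2*O² + O)*√O)/3 = ⅔ + ((O + 2*O²)*√O)/3 = ⅔ + (√O*(O + 2*O²))/3 = ⅔ + √O*(O + 2*O²)/3)
-3070073*1/(L(-51)*p(30)) + 902866/(-1347063) = -3070073*(-1/(306*(⅔ + 30^(3/2)/3 + 2*30^(5/2)/3))) + 902866/(-1347063) = -3070073*(-1/(306*(⅔ + (30*√30)/3 + 2*(900*√30)/3))) + 902866*(-1/1347063) = -3070073*(-1/(306*(⅔ + 10*√30 + 600*√30))) - 902866/1347063 = -3070073*(-1/(306*(⅔ + 610*√30))) - 902866/1347063 = -3070073/(-204 - 186660*√30) - 902866/1347063 = -902866/1347063 - 3070073/(-204 - 186660*√30)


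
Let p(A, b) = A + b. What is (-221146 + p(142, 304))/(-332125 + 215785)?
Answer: 11035/5817 ≈ 1.8970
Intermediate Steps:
(-221146 + p(142, 304))/(-332125 + 215785) = (-221146 + (142 + 304))/(-332125 + 215785) = (-221146 + 446)/(-116340) = -220700*(-1/116340) = 11035/5817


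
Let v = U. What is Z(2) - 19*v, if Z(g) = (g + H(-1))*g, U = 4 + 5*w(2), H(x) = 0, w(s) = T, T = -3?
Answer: 213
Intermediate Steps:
w(s) = -3
U = -11 (U = 4 + 5*(-3) = 4 - 15 = -11)
Z(g) = g² (Z(g) = (g + 0)*g = g*g = g²)
v = -11
Z(2) - 19*v = 2² - 19*(-11) = 4 + 209 = 213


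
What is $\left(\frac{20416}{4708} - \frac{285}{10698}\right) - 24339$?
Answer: $- \frac{9285193059}{381562} \approx -24335.0$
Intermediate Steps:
$\left(\frac{20416}{4708} - \frac{285}{10698}\right) - 24339 = \left(20416 \cdot \frac{1}{4708} - \frac{95}{3566}\right) - 24339 = \left(\frac{464}{107} - \frac{95}{3566}\right) - 24339 = \frac{1644459}{381562} - 24339 = - \frac{9285193059}{381562}$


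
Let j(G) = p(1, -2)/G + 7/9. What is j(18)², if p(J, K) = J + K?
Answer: 169/324 ≈ 0.52160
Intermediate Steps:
j(G) = 7/9 - 1/G (j(G) = (1 - 2)/G + 7/9 = -1/G + 7*(⅑) = -1/G + 7/9 = 7/9 - 1/G)
j(18)² = (7/9 - 1/18)² = (13/18)² = 169/324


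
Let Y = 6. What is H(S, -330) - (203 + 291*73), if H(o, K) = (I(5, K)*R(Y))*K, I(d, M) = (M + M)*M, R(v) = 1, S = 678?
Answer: -71895446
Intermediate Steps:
I(d, M) = 2*M² (I(d, M) = (2*M)*M = 2*M²)
H(o, K) = 2*K³ (H(o, K) = ((2*K²)*1)*K = (2*K²)*K = 2*K³)
H(S, -330) - (203 + 291*73) = 2*(-330)³ - (203 + 291*73) = 2*(-35937000) - (203 + 21243) = -71874000 - 1*21446 = -71874000 - 21446 = -71895446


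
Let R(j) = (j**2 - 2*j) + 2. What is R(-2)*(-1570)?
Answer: -15700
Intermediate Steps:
R(j) = 2 + j**2 - 2*j
R(-2)*(-1570) = (2 + (-2)**2 - 2*(-2))*(-1570) = (2 + 4 + 4)*(-1570) = 10*(-1570) = -15700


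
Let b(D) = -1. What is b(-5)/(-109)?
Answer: 1/109 ≈ 0.0091743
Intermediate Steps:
b(-5)/(-109) = -1/(-109) = -1*(-1/109) = 1/109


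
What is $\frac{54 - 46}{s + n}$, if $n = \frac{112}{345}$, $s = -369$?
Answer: $- \frac{2760}{127193} \approx -0.021699$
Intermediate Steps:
$n = \frac{112}{345}$ ($n = 112 \cdot \frac{1}{345} = \frac{112}{345} \approx 0.32464$)
$\frac{54 - 46}{s + n} = \frac{54 - 46}{-369 + \frac{112}{345}} = \frac{8}{- \frac{127193}{345}} = 8 \left(- \frac{345}{127193}\right) = - \frac{2760}{127193}$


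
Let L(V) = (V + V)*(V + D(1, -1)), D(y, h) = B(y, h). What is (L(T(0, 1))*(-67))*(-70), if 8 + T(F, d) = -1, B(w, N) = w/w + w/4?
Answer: 654255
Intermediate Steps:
B(w, N) = 1 + w/4 (B(w, N) = 1 + w*(¼) = 1 + w/4)
T(F, d) = -9 (T(F, d) = -8 - 1 = -9)
D(y, h) = 1 + y/4
L(V) = 2*V*(5/4 + V) (L(V) = (V + V)*(V + (1 + (¼)*1)) = (2*V)*(V + (1 + ¼)) = (2*V)*(V + 5/4) = (2*V)*(5/4 + V) = 2*V*(5/4 + V))
(L(T(0, 1))*(-67))*(-70) = (((½)*(-9)*(5 + 4*(-9)))*(-67))*(-70) = (((½)*(-9)*(5 - 36))*(-67))*(-70) = (((½)*(-9)*(-31))*(-67))*(-70) = ((279/2)*(-67))*(-70) = -18693/2*(-70) = 654255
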